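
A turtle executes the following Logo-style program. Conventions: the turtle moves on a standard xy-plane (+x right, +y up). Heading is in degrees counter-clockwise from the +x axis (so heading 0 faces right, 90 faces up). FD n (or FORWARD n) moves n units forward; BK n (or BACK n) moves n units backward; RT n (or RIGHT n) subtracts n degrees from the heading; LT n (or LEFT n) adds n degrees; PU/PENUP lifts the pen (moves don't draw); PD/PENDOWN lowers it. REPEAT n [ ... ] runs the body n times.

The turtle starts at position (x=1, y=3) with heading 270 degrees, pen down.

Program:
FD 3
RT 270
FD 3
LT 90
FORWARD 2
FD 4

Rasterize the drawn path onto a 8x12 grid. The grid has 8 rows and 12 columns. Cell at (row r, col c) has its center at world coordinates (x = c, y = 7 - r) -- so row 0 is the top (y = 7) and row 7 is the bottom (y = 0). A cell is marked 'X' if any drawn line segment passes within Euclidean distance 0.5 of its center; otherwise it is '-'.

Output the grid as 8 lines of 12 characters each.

Segment 0: (1,3) -> (1,0)
Segment 1: (1,0) -> (4,0)
Segment 2: (4,0) -> (4,2)
Segment 3: (4,2) -> (4,6)

Answer: ------------
----X-------
----X-------
----X-------
-X--X-------
-X--X-------
-X--X-------
-XXXX-------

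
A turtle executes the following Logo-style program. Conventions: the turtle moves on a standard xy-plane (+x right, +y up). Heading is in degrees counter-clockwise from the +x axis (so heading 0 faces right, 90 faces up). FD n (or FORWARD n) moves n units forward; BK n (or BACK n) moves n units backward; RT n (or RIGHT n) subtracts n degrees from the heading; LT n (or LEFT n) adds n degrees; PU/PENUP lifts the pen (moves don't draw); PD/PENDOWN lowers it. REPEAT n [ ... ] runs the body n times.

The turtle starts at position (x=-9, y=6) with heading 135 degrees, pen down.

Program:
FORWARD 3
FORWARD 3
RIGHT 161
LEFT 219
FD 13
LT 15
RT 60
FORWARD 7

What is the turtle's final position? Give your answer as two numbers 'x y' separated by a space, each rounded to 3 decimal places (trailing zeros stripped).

Answer: -31.846 11.028

Derivation:
Executing turtle program step by step:
Start: pos=(-9,6), heading=135, pen down
FD 3: (-9,6) -> (-11.121,8.121) [heading=135, draw]
FD 3: (-11.121,8.121) -> (-13.243,10.243) [heading=135, draw]
RT 161: heading 135 -> 334
LT 219: heading 334 -> 193
FD 13: (-13.243,10.243) -> (-25.909,7.318) [heading=193, draw]
LT 15: heading 193 -> 208
RT 60: heading 208 -> 148
FD 7: (-25.909,7.318) -> (-31.846,11.028) [heading=148, draw]
Final: pos=(-31.846,11.028), heading=148, 4 segment(s) drawn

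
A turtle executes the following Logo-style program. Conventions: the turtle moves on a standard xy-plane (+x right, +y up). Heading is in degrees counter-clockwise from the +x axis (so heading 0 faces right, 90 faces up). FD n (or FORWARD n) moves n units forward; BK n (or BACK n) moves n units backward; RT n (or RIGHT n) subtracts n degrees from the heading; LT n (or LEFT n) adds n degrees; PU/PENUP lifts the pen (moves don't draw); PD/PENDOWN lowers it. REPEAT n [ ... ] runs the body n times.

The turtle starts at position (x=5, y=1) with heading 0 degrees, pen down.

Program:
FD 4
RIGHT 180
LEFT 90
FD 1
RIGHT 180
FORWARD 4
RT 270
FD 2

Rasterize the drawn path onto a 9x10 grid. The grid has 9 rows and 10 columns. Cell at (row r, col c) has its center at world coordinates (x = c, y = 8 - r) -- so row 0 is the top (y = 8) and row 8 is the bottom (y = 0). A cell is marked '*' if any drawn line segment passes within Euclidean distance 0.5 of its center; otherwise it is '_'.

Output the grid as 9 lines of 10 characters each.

Segment 0: (5,1) -> (9,1)
Segment 1: (9,1) -> (9,0)
Segment 2: (9,0) -> (9,4)
Segment 3: (9,4) -> (7,4)

Answer: __________
__________
__________
__________
_______***
_________*
_________*
_____*****
_________*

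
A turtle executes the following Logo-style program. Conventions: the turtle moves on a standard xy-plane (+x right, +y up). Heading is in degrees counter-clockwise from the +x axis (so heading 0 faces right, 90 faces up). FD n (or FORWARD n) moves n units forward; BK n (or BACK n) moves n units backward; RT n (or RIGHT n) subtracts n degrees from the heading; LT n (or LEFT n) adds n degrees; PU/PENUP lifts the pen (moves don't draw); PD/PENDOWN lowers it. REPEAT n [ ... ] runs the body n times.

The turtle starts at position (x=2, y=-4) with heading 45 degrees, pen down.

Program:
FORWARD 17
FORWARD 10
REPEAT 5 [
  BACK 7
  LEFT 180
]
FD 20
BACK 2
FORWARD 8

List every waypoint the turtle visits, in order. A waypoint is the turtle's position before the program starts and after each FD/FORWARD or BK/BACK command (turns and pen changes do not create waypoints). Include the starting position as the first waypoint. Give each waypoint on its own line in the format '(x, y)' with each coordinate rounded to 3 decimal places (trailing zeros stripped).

Answer: (2, -4)
(14.021, 8.021)
(21.092, 15.092)
(16.142, 10.142)
(21.092, 15.092)
(16.142, 10.142)
(21.092, 15.092)
(16.142, 10.142)
(2, -4)
(3.414, -2.586)
(-2.243, -8.243)

Derivation:
Executing turtle program step by step:
Start: pos=(2,-4), heading=45, pen down
FD 17: (2,-4) -> (14.021,8.021) [heading=45, draw]
FD 10: (14.021,8.021) -> (21.092,15.092) [heading=45, draw]
REPEAT 5 [
  -- iteration 1/5 --
  BK 7: (21.092,15.092) -> (16.142,10.142) [heading=45, draw]
  LT 180: heading 45 -> 225
  -- iteration 2/5 --
  BK 7: (16.142,10.142) -> (21.092,15.092) [heading=225, draw]
  LT 180: heading 225 -> 45
  -- iteration 3/5 --
  BK 7: (21.092,15.092) -> (16.142,10.142) [heading=45, draw]
  LT 180: heading 45 -> 225
  -- iteration 4/5 --
  BK 7: (16.142,10.142) -> (21.092,15.092) [heading=225, draw]
  LT 180: heading 225 -> 45
  -- iteration 5/5 --
  BK 7: (21.092,15.092) -> (16.142,10.142) [heading=45, draw]
  LT 180: heading 45 -> 225
]
FD 20: (16.142,10.142) -> (2,-4) [heading=225, draw]
BK 2: (2,-4) -> (3.414,-2.586) [heading=225, draw]
FD 8: (3.414,-2.586) -> (-2.243,-8.243) [heading=225, draw]
Final: pos=(-2.243,-8.243), heading=225, 10 segment(s) drawn
Waypoints (11 total):
(2, -4)
(14.021, 8.021)
(21.092, 15.092)
(16.142, 10.142)
(21.092, 15.092)
(16.142, 10.142)
(21.092, 15.092)
(16.142, 10.142)
(2, -4)
(3.414, -2.586)
(-2.243, -8.243)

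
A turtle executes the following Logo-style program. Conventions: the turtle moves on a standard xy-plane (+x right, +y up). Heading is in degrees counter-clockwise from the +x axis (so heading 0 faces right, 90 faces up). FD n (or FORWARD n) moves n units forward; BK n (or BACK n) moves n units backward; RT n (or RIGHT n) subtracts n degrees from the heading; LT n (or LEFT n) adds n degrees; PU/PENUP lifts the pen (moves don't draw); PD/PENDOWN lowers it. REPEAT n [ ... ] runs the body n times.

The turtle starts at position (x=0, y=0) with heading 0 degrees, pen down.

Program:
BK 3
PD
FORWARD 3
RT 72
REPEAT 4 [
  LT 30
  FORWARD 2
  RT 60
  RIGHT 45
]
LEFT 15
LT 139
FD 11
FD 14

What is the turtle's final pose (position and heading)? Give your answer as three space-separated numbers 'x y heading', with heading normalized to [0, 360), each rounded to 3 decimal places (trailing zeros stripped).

Executing turtle program step by step:
Start: pos=(0,0), heading=0, pen down
BK 3: (0,0) -> (-3,0) [heading=0, draw]
PD: pen down
FD 3: (-3,0) -> (0,0) [heading=0, draw]
RT 72: heading 0 -> 288
REPEAT 4 [
  -- iteration 1/4 --
  LT 30: heading 288 -> 318
  FD 2: (0,0) -> (1.486,-1.338) [heading=318, draw]
  RT 60: heading 318 -> 258
  RT 45: heading 258 -> 213
  -- iteration 2/4 --
  LT 30: heading 213 -> 243
  FD 2: (1.486,-1.338) -> (0.578,-3.12) [heading=243, draw]
  RT 60: heading 243 -> 183
  RT 45: heading 183 -> 138
  -- iteration 3/4 --
  LT 30: heading 138 -> 168
  FD 2: (0.578,-3.12) -> (-1.378,-2.704) [heading=168, draw]
  RT 60: heading 168 -> 108
  RT 45: heading 108 -> 63
  -- iteration 4/4 --
  LT 30: heading 63 -> 93
  FD 2: (-1.378,-2.704) -> (-1.483,-0.707) [heading=93, draw]
  RT 60: heading 93 -> 33
  RT 45: heading 33 -> 348
]
LT 15: heading 348 -> 3
LT 139: heading 3 -> 142
FD 11: (-1.483,-0.707) -> (-10.151,6.065) [heading=142, draw]
FD 14: (-10.151,6.065) -> (-21.183,14.684) [heading=142, draw]
Final: pos=(-21.183,14.684), heading=142, 8 segment(s) drawn

Answer: -21.183 14.684 142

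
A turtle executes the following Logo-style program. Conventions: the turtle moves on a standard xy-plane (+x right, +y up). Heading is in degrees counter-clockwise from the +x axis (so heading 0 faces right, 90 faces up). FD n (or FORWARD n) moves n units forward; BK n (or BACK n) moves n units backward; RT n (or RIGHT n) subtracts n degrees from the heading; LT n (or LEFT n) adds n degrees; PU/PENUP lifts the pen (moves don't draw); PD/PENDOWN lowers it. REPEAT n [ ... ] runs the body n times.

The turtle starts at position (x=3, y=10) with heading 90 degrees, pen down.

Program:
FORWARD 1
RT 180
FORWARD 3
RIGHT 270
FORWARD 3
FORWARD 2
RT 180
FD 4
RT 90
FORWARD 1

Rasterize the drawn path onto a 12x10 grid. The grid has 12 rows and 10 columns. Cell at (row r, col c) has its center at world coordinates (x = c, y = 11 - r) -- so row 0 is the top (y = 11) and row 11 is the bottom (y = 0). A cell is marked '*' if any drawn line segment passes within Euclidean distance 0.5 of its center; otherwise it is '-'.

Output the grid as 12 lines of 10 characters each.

Answer: ---*------
---*------
---**-----
---******-
----------
----------
----------
----------
----------
----------
----------
----------

Derivation:
Segment 0: (3,10) -> (3,11)
Segment 1: (3,11) -> (3,8)
Segment 2: (3,8) -> (6,8)
Segment 3: (6,8) -> (8,8)
Segment 4: (8,8) -> (4,8)
Segment 5: (4,8) -> (4,9)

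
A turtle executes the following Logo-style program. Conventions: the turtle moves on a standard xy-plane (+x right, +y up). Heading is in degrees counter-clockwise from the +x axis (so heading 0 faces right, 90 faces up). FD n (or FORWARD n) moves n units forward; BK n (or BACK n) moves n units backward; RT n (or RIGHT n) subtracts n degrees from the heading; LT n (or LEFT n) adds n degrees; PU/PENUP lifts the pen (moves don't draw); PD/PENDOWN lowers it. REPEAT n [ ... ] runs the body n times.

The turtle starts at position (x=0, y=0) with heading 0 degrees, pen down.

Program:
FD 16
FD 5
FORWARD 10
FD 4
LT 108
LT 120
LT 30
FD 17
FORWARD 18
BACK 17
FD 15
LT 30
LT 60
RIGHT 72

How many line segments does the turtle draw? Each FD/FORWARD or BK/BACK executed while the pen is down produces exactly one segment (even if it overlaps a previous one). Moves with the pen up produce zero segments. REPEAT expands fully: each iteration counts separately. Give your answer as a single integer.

Executing turtle program step by step:
Start: pos=(0,0), heading=0, pen down
FD 16: (0,0) -> (16,0) [heading=0, draw]
FD 5: (16,0) -> (21,0) [heading=0, draw]
FD 10: (21,0) -> (31,0) [heading=0, draw]
FD 4: (31,0) -> (35,0) [heading=0, draw]
LT 108: heading 0 -> 108
LT 120: heading 108 -> 228
LT 30: heading 228 -> 258
FD 17: (35,0) -> (31.466,-16.629) [heading=258, draw]
FD 18: (31.466,-16.629) -> (27.723,-34.235) [heading=258, draw]
BK 17: (27.723,-34.235) -> (31.258,-17.607) [heading=258, draw]
FD 15: (31.258,-17.607) -> (28.139,-32.279) [heading=258, draw]
LT 30: heading 258 -> 288
LT 60: heading 288 -> 348
RT 72: heading 348 -> 276
Final: pos=(28.139,-32.279), heading=276, 8 segment(s) drawn
Segments drawn: 8

Answer: 8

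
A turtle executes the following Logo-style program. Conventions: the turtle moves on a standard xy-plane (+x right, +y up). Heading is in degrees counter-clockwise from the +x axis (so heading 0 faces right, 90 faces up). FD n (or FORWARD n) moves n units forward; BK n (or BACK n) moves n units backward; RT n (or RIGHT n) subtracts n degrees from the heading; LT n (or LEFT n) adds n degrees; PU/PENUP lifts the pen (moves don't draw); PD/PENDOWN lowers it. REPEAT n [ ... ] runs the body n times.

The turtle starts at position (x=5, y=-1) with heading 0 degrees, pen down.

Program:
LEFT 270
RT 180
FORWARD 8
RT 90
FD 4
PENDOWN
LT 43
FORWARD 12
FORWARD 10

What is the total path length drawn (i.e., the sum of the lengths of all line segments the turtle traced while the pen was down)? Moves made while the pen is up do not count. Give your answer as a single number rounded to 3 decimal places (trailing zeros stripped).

Answer: 34

Derivation:
Executing turtle program step by step:
Start: pos=(5,-1), heading=0, pen down
LT 270: heading 0 -> 270
RT 180: heading 270 -> 90
FD 8: (5,-1) -> (5,7) [heading=90, draw]
RT 90: heading 90 -> 0
FD 4: (5,7) -> (9,7) [heading=0, draw]
PD: pen down
LT 43: heading 0 -> 43
FD 12: (9,7) -> (17.776,15.184) [heading=43, draw]
FD 10: (17.776,15.184) -> (25.09,22.004) [heading=43, draw]
Final: pos=(25.09,22.004), heading=43, 4 segment(s) drawn

Segment lengths:
  seg 1: (5,-1) -> (5,7), length = 8
  seg 2: (5,7) -> (9,7), length = 4
  seg 3: (9,7) -> (17.776,15.184), length = 12
  seg 4: (17.776,15.184) -> (25.09,22.004), length = 10
Total = 34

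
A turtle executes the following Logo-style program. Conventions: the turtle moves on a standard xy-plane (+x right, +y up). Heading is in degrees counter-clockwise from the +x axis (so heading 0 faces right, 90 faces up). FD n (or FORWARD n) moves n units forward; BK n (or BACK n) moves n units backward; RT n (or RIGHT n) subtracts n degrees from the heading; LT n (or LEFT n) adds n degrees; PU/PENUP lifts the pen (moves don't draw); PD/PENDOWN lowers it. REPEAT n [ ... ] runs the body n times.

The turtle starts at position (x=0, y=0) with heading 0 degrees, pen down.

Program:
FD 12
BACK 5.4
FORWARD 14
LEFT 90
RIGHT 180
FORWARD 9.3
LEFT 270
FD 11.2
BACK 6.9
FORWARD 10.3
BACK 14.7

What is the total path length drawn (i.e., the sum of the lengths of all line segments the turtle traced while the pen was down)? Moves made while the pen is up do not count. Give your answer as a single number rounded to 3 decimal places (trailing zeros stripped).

Executing turtle program step by step:
Start: pos=(0,0), heading=0, pen down
FD 12: (0,0) -> (12,0) [heading=0, draw]
BK 5.4: (12,0) -> (6.6,0) [heading=0, draw]
FD 14: (6.6,0) -> (20.6,0) [heading=0, draw]
LT 90: heading 0 -> 90
RT 180: heading 90 -> 270
FD 9.3: (20.6,0) -> (20.6,-9.3) [heading=270, draw]
LT 270: heading 270 -> 180
FD 11.2: (20.6,-9.3) -> (9.4,-9.3) [heading=180, draw]
BK 6.9: (9.4,-9.3) -> (16.3,-9.3) [heading=180, draw]
FD 10.3: (16.3,-9.3) -> (6,-9.3) [heading=180, draw]
BK 14.7: (6,-9.3) -> (20.7,-9.3) [heading=180, draw]
Final: pos=(20.7,-9.3), heading=180, 8 segment(s) drawn

Segment lengths:
  seg 1: (0,0) -> (12,0), length = 12
  seg 2: (12,0) -> (6.6,0), length = 5.4
  seg 3: (6.6,0) -> (20.6,0), length = 14
  seg 4: (20.6,0) -> (20.6,-9.3), length = 9.3
  seg 5: (20.6,-9.3) -> (9.4,-9.3), length = 11.2
  seg 6: (9.4,-9.3) -> (16.3,-9.3), length = 6.9
  seg 7: (16.3,-9.3) -> (6,-9.3), length = 10.3
  seg 8: (6,-9.3) -> (20.7,-9.3), length = 14.7
Total = 83.8

Answer: 83.8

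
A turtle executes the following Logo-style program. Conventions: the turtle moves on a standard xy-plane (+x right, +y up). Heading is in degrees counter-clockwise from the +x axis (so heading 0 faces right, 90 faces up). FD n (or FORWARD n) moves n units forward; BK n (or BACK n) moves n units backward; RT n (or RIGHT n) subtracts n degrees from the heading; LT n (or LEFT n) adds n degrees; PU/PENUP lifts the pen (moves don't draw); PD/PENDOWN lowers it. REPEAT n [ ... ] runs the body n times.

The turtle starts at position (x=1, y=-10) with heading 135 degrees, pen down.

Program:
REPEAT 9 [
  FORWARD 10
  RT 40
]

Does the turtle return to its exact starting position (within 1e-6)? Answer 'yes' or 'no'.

Answer: yes

Derivation:
Executing turtle program step by step:
Start: pos=(1,-10), heading=135, pen down
REPEAT 9 [
  -- iteration 1/9 --
  FD 10: (1,-10) -> (-6.071,-2.929) [heading=135, draw]
  RT 40: heading 135 -> 95
  -- iteration 2/9 --
  FD 10: (-6.071,-2.929) -> (-6.943,7.033) [heading=95, draw]
  RT 40: heading 95 -> 55
  -- iteration 3/9 --
  FD 10: (-6.943,7.033) -> (-1.207,15.225) [heading=55, draw]
  RT 40: heading 55 -> 15
  -- iteration 4/9 --
  FD 10: (-1.207,15.225) -> (8.452,17.813) [heading=15, draw]
  RT 40: heading 15 -> 335
  -- iteration 5/9 --
  FD 10: (8.452,17.813) -> (17.515,13.587) [heading=335, draw]
  RT 40: heading 335 -> 295
  -- iteration 6/9 --
  FD 10: (17.515,13.587) -> (21.742,4.523) [heading=295, draw]
  RT 40: heading 295 -> 255
  -- iteration 7/9 --
  FD 10: (21.742,4.523) -> (19.153,-5.136) [heading=255, draw]
  RT 40: heading 255 -> 215
  -- iteration 8/9 --
  FD 10: (19.153,-5.136) -> (10.962,-10.872) [heading=215, draw]
  RT 40: heading 215 -> 175
  -- iteration 9/9 --
  FD 10: (10.962,-10.872) -> (1,-10) [heading=175, draw]
  RT 40: heading 175 -> 135
]
Final: pos=(1,-10), heading=135, 9 segment(s) drawn

Start position: (1, -10)
Final position: (1, -10)
Distance = 0; < 1e-6 -> CLOSED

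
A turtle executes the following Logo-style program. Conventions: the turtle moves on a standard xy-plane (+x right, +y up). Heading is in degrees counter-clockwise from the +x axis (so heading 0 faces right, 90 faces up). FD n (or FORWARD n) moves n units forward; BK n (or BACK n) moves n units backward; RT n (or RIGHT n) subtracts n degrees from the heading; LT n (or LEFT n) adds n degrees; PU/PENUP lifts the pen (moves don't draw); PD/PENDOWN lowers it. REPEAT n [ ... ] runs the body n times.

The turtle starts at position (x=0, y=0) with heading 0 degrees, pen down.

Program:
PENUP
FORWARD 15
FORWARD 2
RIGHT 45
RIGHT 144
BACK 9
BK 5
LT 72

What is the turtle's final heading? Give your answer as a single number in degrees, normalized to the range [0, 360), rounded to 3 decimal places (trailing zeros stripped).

Answer: 243

Derivation:
Executing turtle program step by step:
Start: pos=(0,0), heading=0, pen down
PU: pen up
FD 15: (0,0) -> (15,0) [heading=0, move]
FD 2: (15,0) -> (17,0) [heading=0, move]
RT 45: heading 0 -> 315
RT 144: heading 315 -> 171
BK 9: (17,0) -> (25.889,-1.408) [heading=171, move]
BK 5: (25.889,-1.408) -> (30.828,-2.19) [heading=171, move]
LT 72: heading 171 -> 243
Final: pos=(30.828,-2.19), heading=243, 0 segment(s) drawn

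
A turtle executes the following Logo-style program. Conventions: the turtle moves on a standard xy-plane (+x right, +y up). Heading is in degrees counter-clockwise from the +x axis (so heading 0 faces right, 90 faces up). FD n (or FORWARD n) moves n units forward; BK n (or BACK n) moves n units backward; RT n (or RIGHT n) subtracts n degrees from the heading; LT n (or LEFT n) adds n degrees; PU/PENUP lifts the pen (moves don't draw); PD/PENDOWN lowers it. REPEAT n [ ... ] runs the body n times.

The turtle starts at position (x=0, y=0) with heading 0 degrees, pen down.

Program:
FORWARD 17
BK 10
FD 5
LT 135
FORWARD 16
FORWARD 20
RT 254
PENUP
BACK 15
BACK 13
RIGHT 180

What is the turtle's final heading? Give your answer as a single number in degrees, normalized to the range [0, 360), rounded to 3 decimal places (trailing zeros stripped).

Executing turtle program step by step:
Start: pos=(0,0), heading=0, pen down
FD 17: (0,0) -> (17,0) [heading=0, draw]
BK 10: (17,0) -> (7,0) [heading=0, draw]
FD 5: (7,0) -> (12,0) [heading=0, draw]
LT 135: heading 0 -> 135
FD 16: (12,0) -> (0.686,11.314) [heading=135, draw]
FD 20: (0.686,11.314) -> (-13.456,25.456) [heading=135, draw]
RT 254: heading 135 -> 241
PU: pen up
BK 15: (-13.456,25.456) -> (-6.184,38.575) [heading=241, move]
BK 13: (-6.184,38.575) -> (0.119,49.945) [heading=241, move]
RT 180: heading 241 -> 61
Final: pos=(0.119,49.945), heading=61, 5 segment(s) drawn

Answer: 61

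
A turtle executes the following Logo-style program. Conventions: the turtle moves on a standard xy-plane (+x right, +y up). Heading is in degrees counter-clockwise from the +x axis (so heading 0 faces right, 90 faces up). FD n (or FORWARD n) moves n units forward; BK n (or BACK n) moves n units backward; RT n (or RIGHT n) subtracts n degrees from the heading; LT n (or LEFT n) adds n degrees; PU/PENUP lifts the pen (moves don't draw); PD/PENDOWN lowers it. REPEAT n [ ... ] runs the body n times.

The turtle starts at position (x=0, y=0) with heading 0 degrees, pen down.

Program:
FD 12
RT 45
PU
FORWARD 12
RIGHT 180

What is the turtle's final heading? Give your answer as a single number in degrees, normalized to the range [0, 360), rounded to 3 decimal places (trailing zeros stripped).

Answer: 135

Derivation:
Executing turtle program step by step:
Start: pos=(0,0), heading=0, pen down
FD 12: (0,0) -> (12,0) [heading=0, draw]
RT 45: heading 0 -> 315
PU: pen up
FD 12: (12,0) -> (20.485,-8.485) [heading=315, move]
RT 180: heading 315 -> 135
Final: pos=(20.485,-8.485), heading=135, 1 segment(s) drawn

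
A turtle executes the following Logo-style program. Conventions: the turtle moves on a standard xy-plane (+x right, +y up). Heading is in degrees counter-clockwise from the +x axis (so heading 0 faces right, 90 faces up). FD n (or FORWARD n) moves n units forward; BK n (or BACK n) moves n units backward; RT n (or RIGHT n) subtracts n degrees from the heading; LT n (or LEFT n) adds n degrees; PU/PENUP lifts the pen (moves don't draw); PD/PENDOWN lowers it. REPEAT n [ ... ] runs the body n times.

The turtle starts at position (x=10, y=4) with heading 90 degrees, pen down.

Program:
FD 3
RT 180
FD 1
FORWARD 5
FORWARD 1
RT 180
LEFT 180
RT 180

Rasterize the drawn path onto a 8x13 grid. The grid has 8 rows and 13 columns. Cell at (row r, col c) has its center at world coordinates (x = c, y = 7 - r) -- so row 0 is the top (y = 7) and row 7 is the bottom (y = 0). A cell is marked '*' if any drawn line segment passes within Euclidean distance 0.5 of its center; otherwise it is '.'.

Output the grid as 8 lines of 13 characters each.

Segment 0: (10,4) -> (10,7)
Segment 1: (10,7) -> (10,6)
Segment 2: (10,6) -> (10,1)
Segment 3: (10,1) -> (10,0)

Answer: ..........*..
..........*..
..........*..
..........*..
..........*..
..........*..
..........*..
..........*..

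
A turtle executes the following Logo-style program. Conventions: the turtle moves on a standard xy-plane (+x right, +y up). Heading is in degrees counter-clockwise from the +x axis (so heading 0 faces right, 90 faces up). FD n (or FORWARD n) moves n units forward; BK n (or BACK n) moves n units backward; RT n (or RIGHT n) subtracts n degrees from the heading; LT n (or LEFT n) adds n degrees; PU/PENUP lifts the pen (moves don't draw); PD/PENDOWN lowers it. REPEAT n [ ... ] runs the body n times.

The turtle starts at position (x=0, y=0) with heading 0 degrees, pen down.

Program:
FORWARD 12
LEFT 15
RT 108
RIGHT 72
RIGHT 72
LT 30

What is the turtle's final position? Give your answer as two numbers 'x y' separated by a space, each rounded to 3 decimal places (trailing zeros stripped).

Executing turtle program step by step:
Start: pos=(0,0), heading=0, pen down
FD 12: (0,0) -> (12,0) [heading=0, draw]
LT 15: heading 0 -> 15
RT 108: heading 15 -> 267
RT 72: heading 267 -> 195
RT 72: heading 195 -> 123
LT 30: heading 123 -> 153
Final: pos=(12,0), heading=153, 1 segment(s) drawn

Answer: 12 0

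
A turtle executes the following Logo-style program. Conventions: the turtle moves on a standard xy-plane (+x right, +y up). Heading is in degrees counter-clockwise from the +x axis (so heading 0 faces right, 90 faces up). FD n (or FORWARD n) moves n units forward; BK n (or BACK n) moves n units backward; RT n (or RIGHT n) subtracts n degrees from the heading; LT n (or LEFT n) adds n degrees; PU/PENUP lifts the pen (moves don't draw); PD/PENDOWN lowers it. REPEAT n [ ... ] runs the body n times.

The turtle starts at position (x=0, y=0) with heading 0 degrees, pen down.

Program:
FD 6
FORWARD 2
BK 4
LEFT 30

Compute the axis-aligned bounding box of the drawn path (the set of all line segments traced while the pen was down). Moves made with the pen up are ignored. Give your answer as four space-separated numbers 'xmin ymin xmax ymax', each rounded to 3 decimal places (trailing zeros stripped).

Executing turtle program step by step:
Start: pos=(0,0), heading=0, pen down
FD 6: (0,0) -> (6,0) [heading=0, draw]
FD 2: (6,0) -> (8,0) [heading=0, draw]
BK 4: (8,0) -> (4,0) [heading=0, draw]
LT 30: heading 0 -> 30
Final: pos=(4,0), heading=30, 3 segment(s) drawn

Segment endpoints: x in {0, 4, 6, 8}, y in {0}
xmin=0, ymin=0, xmax=8, ymax=0

Answer: 0 0 8 0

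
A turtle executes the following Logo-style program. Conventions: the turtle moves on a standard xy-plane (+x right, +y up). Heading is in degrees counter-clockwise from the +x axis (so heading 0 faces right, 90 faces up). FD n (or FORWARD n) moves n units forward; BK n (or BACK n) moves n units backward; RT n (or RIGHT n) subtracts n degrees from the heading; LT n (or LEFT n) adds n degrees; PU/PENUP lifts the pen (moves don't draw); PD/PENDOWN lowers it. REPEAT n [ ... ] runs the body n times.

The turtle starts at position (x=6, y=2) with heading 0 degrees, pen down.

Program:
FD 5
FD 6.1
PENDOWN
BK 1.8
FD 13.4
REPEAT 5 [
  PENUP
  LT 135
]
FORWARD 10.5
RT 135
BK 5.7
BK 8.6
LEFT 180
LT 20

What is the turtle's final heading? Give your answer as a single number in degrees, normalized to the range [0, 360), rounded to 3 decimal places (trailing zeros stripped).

Answer: 20

Derivation:
Executing turtle program step by step:
Start: pos=(6,2), heading=0, pen down
FD 5: (6,2) -> (11,2) [heading=0, draw]
FD 6.1: (11,2) -> (17.1,2) [heading=0, draw]
PD: pen down
BK 1.8: (17.1,2) -> (15.3,2) [heading=0, draw]
FD 13.4: (15.3,2) -> (28.7,2) [heading=0, draw]
REPEAT 5 [
  -- iteration 1/5 --
  PU: pen up
  LT 135: heading 0 -> 135
  -- iteration 2/5 --
  PU: pen up
  LT 135: heading 135 -> 270
  -- iteration 3/5 --
  PU: pen up
  LT 135: heading 270 -> 45
  -- iteration 4/5 --
  PU: pen up
  LT 135: heading 45 -> 180
  -- iteration 5/5 --
  PU: pen up
  LT 135: heading 180 -> 315
]
FD 10.5: (28.7,2) -> (36.125,-5.425) [heading=315, move]
RT 135: heading 315 -> 180
BK 5.7: (36.125,-5.425) -> (41.825,-5.425) [heading=180, move]
BK 8.6: (41.825,-5.425) -> (50.425,-5.425) [heading=180, move]
LT 180: heading 180 -> 0
LT 20: heading 0 -> 20
Final: pos=(50.425,-5.425), heading=20, 4 segment(s) drawn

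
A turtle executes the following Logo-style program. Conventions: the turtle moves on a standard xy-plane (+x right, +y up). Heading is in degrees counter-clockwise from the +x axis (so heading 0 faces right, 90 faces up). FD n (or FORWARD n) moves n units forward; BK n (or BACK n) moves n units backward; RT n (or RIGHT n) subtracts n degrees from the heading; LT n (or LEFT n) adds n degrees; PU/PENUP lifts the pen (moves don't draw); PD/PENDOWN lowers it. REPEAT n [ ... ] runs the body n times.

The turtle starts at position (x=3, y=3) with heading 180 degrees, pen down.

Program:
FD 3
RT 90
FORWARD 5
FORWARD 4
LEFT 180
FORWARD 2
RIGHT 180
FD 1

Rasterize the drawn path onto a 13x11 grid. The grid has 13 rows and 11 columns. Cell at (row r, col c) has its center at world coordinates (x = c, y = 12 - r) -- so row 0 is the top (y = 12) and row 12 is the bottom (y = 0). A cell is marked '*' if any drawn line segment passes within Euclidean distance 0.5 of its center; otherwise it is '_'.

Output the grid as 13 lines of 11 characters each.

Answer: *__________
*__________
*__________
*__________
*__________
*__________
*__________
*__________
*__________
****_______
___________
___________
___________

Derivation:
Segment 0: (3,3) -> (0,3)
Segment 1: (0,3) -> (0,8)
Segment 2: (0,8) -> (0,12)
Segment 3: (0,12) -> (0,10)
Segment 4: (0,10) -> (0,11)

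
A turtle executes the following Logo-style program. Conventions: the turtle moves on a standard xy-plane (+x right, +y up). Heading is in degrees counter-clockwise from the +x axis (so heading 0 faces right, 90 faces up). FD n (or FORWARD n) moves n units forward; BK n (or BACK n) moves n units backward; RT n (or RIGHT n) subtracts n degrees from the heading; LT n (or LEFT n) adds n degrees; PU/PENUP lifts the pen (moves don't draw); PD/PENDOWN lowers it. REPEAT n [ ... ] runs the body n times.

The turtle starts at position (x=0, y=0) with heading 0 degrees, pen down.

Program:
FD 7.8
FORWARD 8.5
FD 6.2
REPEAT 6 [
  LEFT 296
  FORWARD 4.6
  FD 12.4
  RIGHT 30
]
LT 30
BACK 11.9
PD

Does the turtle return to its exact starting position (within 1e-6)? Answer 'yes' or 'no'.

Answer: no

Derivation:
Executing turtle program step by step:
Start: pos=(0,0), heading=0, pen down
FD 7.8: (0,0) -> (7.8,0) [heading=0, draw]
FD 8.5: (7.8,0) -> (16.3,0) [heading=0, draw]
FD 6.2: (16.3,0) -> (22.5,0) [heading=0, draw]
REPEAT 6 [
  -- iteration 1/6 --
  LT 296: heading 0 -> 296
  FD 4.6: (22.5,0) -> (24.517,-4.134) [heading=296, draw]
  FD 12.4: (24.517,-4.134) -> (29.952,-15.279) [heading=296, draw]
  RT 30: heading 296 -> 266
  -- iteration 2/6 --
  LT 296: heading 266 -> 202
  FD 4.6: (29.952,-15.279) -> (25.687,-17.003) [heading=202, draw]
  FD 12.4: (25.687,-17.003) -> (14.19,-21.648) [heading=202, draw]
  RT 30: heading 202 -> 172
  -- iteration 3/6 --
  LT 296: heading 172 -> 108
  FD 4.6: (14.19,-21.648) -> (12.769,-17.273) [heading=108, draw]
  FD 12.4: (12.769,-17.273) -> (8.937,-5.48) [heading=108, draw]
  RT 30: heading 108 -> 78
  -- iteration 4/6 --
  LT 296: heading 78 -> 14
  FD 4.6: (8.937,-5.48) -> (13.4,-4.367) [heading=14, draw]
  FD 12.4: (13.4,-4.367) -> (25.432,-1.367) [heading=14, draw]
  RT 30: heading 14 -> 344
  -- iteration 5/6 --
  LT 296: heading 344 -> 280
  FD 4.6: (25.432,-1.367) -> (26.231,-5.897) [heading=280, draw]
  FD 12.4: (26.231,-5.897) -> (28.384,-18.109) [heading=280, draw]
  RT 30: heading 280 -> 250
  -- iteration 6/6 --
  LT 296: heading 250 -> 186
  FD 4.6: (28.384,-18.109) -> (23.809,-18.59) [heading=186, draw]
  FD 12.4: (23.809,-18.59) -> (11.477,-19.886) [heading=186, draw]
  RT 30: heading 186 -> 156
]
LT 30: heading 156 -> 186
BK 11.9: (11.477,-19.886) -> (23.312,-18.642) [heading=186, draw]
PD: pen down
Final: pos=(23.312,-18.642), heading=186, 16 segment(s) drawn

Start position: (0, 0)
Final position: (23.312, -18.642)
Distance = 29.849; >= 1e-6 -> NOT closed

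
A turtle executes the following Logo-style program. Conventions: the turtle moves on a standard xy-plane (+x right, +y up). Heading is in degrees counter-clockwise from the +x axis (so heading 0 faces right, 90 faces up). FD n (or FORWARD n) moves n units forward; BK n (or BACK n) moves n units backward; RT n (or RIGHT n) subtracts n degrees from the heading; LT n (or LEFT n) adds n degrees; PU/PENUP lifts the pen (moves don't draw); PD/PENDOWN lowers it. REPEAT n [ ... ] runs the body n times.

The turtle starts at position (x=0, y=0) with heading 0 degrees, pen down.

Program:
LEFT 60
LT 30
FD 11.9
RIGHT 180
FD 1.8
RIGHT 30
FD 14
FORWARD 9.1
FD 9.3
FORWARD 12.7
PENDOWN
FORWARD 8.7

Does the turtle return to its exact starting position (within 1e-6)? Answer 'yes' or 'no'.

Executing turtle program step by step:
Start: pos=(0,0), heading=0, pen down
LT 60: heading 0 -> 60
LT 30: heading 60 -> 90
FD 11.9: (0,0) -> (0,11.9) [heading=90, draw]
RT 180: heading 90 -> 270
FD 1.8: (0,11.9) -> (0,10.1) [heading=270, draw]
RT 30: heading 270 -> 240
FD 14: (0,10.1) -> (-7,-2.024) [heading=240, draw]
FD 9.1: (-7,-2.024) -> (-11.55,-9.905) [heading=240, draw]
FD 9.3: (-11.55,-9.905) -> (-16.2,-17.959) [heading=240, draw]
FD 12.7: (-16.2,-17.959) -> (-22.55,-28.958) [heading=240, draw]
PD: pen down
FD 8.7: (-22.55,-28.958) -> (-26.9,-36.492) [heading=240, draw]
Final: pos=(-26.9,-36.492), heading=240, 7 segment(s) drawn

Start position: (0, 0)
Final position: (-26.9, -36.492)
Distance = 45.335; >= 1e-6 -> NOT closed

Answer: no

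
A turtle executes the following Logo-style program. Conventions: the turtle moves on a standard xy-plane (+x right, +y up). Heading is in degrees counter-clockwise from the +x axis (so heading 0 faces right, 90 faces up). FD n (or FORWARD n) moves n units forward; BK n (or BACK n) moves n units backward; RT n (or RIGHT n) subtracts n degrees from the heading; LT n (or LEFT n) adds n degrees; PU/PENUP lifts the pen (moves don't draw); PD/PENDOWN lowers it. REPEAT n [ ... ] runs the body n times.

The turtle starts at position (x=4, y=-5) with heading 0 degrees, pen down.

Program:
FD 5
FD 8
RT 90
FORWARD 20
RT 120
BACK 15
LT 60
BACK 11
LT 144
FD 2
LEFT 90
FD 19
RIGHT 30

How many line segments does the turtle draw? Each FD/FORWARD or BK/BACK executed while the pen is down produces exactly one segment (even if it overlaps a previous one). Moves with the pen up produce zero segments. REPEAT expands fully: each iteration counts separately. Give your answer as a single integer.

Executing turtle program step by step:
Start: pos=(4,-5), heading=0, pen down
FD 5: (4,-5) -> (9,-5) [heading=0, draw]
FD 8: (9,-5) -> (17,-5) [heading=0, draw]
RT 90: heading 0 -> 270
FD 20: (17,-5) -> (17,-25) [heading=270, draw]
RT 120: heading 270 -> 150
BK 15: (17,-25) -> (29.99,-32.5) [heading=150, draw]
LT 60: heading 150 -> 210
BK 11: (29.99,-32.5) -> (39.517,-27) [heading=210, draw]
LT 144: heading 210 -> 354
FD 2: (39.517,-27) -> (41.506,-27.209) [heading=354, draw]
LT 90: heading 354 -> 84
FD 19: (41.506,-27.209) -> (43.492,-8.313) [heading=84, draw]
RT 30: heading 84 -> 54
Final: pos=(43.492,-8.313), heading=54, 7 segment(s) drawn
Segments drawn: 7

Answer: 7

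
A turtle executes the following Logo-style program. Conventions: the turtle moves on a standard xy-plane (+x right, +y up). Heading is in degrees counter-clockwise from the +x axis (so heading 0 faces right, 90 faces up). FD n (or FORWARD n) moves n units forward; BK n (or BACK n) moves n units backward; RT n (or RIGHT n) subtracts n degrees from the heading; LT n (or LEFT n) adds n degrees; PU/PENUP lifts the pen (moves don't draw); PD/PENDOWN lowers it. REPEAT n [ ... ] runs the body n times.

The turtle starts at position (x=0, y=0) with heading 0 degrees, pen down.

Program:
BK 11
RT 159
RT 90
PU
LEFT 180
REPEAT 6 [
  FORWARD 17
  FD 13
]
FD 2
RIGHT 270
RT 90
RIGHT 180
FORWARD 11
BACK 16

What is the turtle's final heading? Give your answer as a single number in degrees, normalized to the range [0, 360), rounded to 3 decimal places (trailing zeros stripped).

Answer: 111

Derivation:
Executing turtle program step by step:
Start: pos=(0,0), heading=0, pen down
BK 11: (0,0) -> (-11,0) [heading=0, draw]
RT 159: heading 0 -> 201
RT 90: heading 201 -> 111
PU: pen up
LT 180: heading 111 -> 291
REPEAT 6 [
  -- iteration 1/6 --
  FD 17: (-11,0) -> (-4.908,-15.871) [heading=291, move]
  FD 13: (-4.908,-15.871) -> (-0.249,-28.007) [heading=291, move]
  -- iteration 2/6 --
  FD 17: (-0.249,-28.007) -> (5.843,-43.878) [heading=291, move]
  FD 13: (5.843,-43.878) -> (10.502,-56.015) [heading=291, move]
  -- iteration 3/6 --
  FD 17: (10.502,-56.015) -> (16.594,-71.886) [heading=291, move]
  FD 13: (16.594,-71.886) -> (21.253,-84.022) [heading=291, move]
  -- iteration 4/6 --
  FD 17: (21.253,-84.022) -> (27.345,-99.893) [heading=291, move]
  FD 13: (27.345,-99.893) -> (32.004,-112.03) [heading=291, move]
  -- iteration 5/6 --
  FD 17: (32.004,-112.03) -> (38.096,-127.901) [heading=291, move]
  FD 13: (38.096,-127.901) -> (42.755,-140.037) [heading=291, move]
  -- iteration 6/6 --
  FD 17: (42.755,-140.037) -> (48.847,-155.908) [heading=291, move]
  FD 13: (48.847,-155.908) -> (53.506,-168.044) [heading=291, move]
]
FD 2: (53.506,-168.044) -> (54.223,-169.912) [heading=291, move]
RT 270: heading 291 -> 21
RT 90: heading 21 -> 291
RT 180: heading 291 -> 111
FD 11: (54.223,-169.912) -> (50.281,-159.642) [heading=111, move]
BK 16: (50.281,-159.642) -> (56.015,-174.58) [heading=111, move]
Final: pos=(56.015,-174.58), heading=111, 1 segment(s) drawn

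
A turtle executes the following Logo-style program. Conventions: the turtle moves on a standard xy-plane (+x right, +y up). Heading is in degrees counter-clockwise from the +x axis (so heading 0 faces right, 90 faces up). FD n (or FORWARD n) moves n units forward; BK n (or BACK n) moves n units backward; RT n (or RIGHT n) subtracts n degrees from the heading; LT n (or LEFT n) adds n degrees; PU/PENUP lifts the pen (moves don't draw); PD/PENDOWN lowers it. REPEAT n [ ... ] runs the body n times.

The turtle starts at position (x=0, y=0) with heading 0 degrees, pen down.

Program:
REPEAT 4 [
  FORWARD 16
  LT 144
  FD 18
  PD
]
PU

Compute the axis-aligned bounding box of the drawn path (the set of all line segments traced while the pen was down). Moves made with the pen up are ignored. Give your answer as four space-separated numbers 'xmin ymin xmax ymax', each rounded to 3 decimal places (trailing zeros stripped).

Answer: -11.507 -12.351 16 19.985

Derivation:
Executing turtle program step by step:
Start: pos=(0,0), heading=0, pen down
REPEAT 4 [
  -- iteration 1/4 --
  FD 16: (0,0) -> (16,0) [heading=0, draw]
  LT 144: heading 0 -> 144
  FD 18: (16,0) -> (1.438,10.58) [heading=144, draw]
  PD: pen down
  -- iteration 2/4 --
  FD 16: (1.438,10.58) -> (-11.507,19.985) [heading=144, draw]
  LT 144: heading 144 -> 288
  FD 18: (-11.507,19.985) -> (-5.944,2.866) [heading=288, draw]
  PD: pen down
  -- iteration 3/4 --
  FD 16: (-5.944,2.866) -> (-1,-12.351) [heading=288, draw]
  LT 144: heading 288 -> 72
  FD 18: (-1,-12.351) -> (4.562,4.768) [heading=72, draw]
  PD: pen down
  -- iteration 4/4 --
  FD 16: (4.562,4.768) -> (9.507,19.985) [heading=72, draw]
  LT 144: heading 72 -> 216
  FD 18: (9.507,19.985) -> (-5.056,9.405) [heading=216, draw]
  PD: pen down
]
PU: pen up
Final: pos=(-5.056,9.405), heading=216, 8 segment(s) drawn

Segment endpoints: x in {-11.507, -5.944, -5.056, -1, 0, 1.438, 4.562, 9.507, 16}, y in {-12.351, 0, 2.866, 4.768, 9.405, 10.58, 19.985, 19.985}
xmin=-11.507, ymin=-12.351, xmax=16, ymax=19.985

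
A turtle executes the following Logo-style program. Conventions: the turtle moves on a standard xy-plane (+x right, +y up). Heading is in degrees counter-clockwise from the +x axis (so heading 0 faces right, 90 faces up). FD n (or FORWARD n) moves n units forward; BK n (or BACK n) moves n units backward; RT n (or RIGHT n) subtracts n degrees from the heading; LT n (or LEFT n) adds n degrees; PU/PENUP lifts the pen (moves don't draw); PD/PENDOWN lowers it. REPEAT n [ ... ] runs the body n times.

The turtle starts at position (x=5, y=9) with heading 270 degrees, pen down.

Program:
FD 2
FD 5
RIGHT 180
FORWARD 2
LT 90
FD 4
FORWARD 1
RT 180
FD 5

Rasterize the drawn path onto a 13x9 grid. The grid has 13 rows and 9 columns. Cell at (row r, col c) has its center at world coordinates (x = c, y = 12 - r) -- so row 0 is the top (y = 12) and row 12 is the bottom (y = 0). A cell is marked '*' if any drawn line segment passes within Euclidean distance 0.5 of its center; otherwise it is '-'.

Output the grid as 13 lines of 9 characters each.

Segment 0: (5,9) -> (5,7)
Segment 1: (5,7) -> (5,2)
Segment 2: (5,2) -> (5,4)
Segment 3: (5,4) -> (1,4)
Segment 4: (1,4) -> (-0,4)
Segment 5: (-0,4) -> (5,4)

Answer: ---------
---------
---------
-----*---
-----*---
-----*---
-----*---
-----*---
******---
-----*---
-----*---
---------
---------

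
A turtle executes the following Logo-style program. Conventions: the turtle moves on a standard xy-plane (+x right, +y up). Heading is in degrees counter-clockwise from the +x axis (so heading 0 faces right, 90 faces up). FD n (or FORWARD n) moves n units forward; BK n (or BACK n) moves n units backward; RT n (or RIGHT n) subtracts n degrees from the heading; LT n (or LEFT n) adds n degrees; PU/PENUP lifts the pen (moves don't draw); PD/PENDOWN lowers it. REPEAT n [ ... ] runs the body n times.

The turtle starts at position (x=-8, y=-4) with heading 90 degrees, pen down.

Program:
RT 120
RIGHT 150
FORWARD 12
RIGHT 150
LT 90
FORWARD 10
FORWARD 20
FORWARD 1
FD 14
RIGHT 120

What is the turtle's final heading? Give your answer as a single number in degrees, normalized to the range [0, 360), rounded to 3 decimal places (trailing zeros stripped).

Answer: 0

Derivation:
Executing turtle program step by step:
Start: pos=(-8,-4), heading=90, pen down
RT 120: heading 90 -> 330
RT 150: heading 330 -> 180
FD 12: (-8,-4) -> (-20,-4) [heading=180, draw]
RT 150: heading 180 -> 30
LT 90: heading 30 -> 120
FD 10: (-20,-4) -> (-25,4.66) [heading=120, draw]
FD 20: (-25,4.66) -> (-35,21.981) [heading=120, draw]
FD 1: (-35,21.981) -> (-35.5,22.847) [heading=120, draw]
FD 14: (-35.5,22.847) -> (-42.5,34.971) [heading=120, draw]
RT 120: heading 120 -> 0
Final: pos=(-42.5,34.971), heading=0, 5 segment(s) drawn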